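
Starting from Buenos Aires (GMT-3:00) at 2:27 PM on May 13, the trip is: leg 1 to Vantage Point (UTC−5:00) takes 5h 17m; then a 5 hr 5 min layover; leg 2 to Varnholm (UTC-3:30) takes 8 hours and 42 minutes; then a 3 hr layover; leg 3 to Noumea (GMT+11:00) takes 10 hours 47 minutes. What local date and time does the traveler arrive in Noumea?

1:18 PM on May 15

Convert departure to UTC: 2:27 PM + 3:00 = 5:27 PM UTC on May 13.
Add 5 hours and 17 minutes leg 1 → 10:44 PM UTC.
Add 5 hours and 5 minutes layover in Vantage Point → 3:49 AM UTC (May 14).
Add 8 hours and 42 minutes leg 2 → 12:31 PM UTC.
Add 3 hours layover in Varnholm → 3:31 PM UTC.
Add 10 hours and 47 minutes leg 3 → 2:18 AM UTC (May 15).
Noumea is UTC+11:00, so local arrival = 2:18 AM + 11:00 = 1:18 PM on May 15.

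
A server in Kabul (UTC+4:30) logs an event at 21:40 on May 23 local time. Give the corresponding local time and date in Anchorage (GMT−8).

Anchorage is 12:30 behind Kabul.
Shift by the zone difference: 21:40 − 12:30 = 09:10 on May 23 in Anchorage.

09:10 on May 23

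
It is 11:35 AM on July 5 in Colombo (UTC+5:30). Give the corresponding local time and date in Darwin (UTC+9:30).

In UTC: 11:35 AM − 5:30 = 6:05 AM on Jul 5.
Darwin is UTC+9:30: 6:05 AM + 9:30 = 3:35 PM on Jul 5.

3:35 PM on Jul 5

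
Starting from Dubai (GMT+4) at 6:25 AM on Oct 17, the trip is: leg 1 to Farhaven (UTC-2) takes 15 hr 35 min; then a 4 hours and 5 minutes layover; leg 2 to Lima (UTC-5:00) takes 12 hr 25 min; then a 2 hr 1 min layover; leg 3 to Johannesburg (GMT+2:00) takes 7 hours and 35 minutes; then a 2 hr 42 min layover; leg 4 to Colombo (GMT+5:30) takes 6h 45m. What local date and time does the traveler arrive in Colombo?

11:03 AM on Oct 19

Convert departure to UTC: 6:25 AM − 4:00 = 2:25 AM UTC on Oct 17.
Add 15 hours and 35 minutes leg 1 → 6:00 PM UTC.
Add 4 hours and 5 minutes layover in Farhaven → 10:05 PM UTC.
Add 12 hours and 25 minutes leg 2 → 10:30 AM UTC (Oct 18).
Add 2 hours 1 minute layover in Lima → 12:31 PM UTC.
Add 7 hours 35 minutes leg 3 → 8:06 PM UTC.
Add 2 hours 42 minutes layover in Johannesburg → 10:48 PM UTC.
Add 6 hours and 45 minutes leg 4 → 5:33 AM UTC (Oct 19).
Colombo is UTC+5:30, so local arrival = 5:33 AM + 5:30 = 11:03 AM on Oct 19.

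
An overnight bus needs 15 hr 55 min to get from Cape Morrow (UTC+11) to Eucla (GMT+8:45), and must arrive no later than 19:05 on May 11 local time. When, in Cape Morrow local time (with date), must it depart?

Target arrival in UTC: 19:05 − 8:45 = 10:20 on May 11.
Subtract 15 hours 55 minutes → departure 18:25 UTC on May 10.
Cape Morrow is UTC+11:00: 18:25 + 11:00 = 05:25 on May 11.

05:25 on May 11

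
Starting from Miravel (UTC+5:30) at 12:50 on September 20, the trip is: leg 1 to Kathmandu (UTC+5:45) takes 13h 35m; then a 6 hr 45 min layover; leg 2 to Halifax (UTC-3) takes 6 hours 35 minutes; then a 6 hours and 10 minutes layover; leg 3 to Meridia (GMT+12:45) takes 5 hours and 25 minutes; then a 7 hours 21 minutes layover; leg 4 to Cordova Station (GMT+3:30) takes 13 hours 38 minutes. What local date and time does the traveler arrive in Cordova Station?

22:19 on Sep 22

Convert departure to UTC: 12:50 − 5:30 = 07:20 UTC on Sep 20.
Add 13 hours 35 minutes leg 1 → 20:55 UTC.
Add 6 hours 45 minutes layover in Kathmandu → 03:40 UTC (Sep 21).
Add 6 hours 35 minutes leg 2 → 10:15 UTC.
Add 6 hours 10 minutes layover in Halifax → 16:25 UTC.
Add 5 hours and 25 minutes leg 3 → 21:50 UTC.
Add 7 hours and 21 minutes layover in Meridia → 05:11 UTC (Sep 22).
Add 13 hours 38 minutes leg 4 → 18:49 UTC.
Cordova Station is UTC+3:30, so local arrival = 18:49 + 3:30 = 22:19 on Sep 22.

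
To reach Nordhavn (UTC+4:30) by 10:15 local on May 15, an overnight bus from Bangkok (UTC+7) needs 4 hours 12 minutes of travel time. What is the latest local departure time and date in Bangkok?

08:33 on May 15

Target arrival in UTC: 10:15 − 4:30 = 05:45 on May 15.
Subtract 4 hours 12 minutes → departure 01:33 UTC on May 15.
Bangkok is UTC+7:00: 01:33 + 7:00 = 08:33 on May 15.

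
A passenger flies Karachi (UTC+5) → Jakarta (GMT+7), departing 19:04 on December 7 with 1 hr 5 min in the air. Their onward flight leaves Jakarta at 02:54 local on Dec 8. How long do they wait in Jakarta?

4 hours 45 minutes

Convert departure to UTC: 19:04 − 5:00 = 14:04 UTC on Dec 7.
Add 1 hour and 5 minutes flight time → 15:09 UTC.
Jakarta is UTC+7:00, so local arrival = 15:09 + 7:00 = 22:09 on Dec 7.
Layover = 02:54 − 22:09 (+1 day) = 4 hours 45 minutes.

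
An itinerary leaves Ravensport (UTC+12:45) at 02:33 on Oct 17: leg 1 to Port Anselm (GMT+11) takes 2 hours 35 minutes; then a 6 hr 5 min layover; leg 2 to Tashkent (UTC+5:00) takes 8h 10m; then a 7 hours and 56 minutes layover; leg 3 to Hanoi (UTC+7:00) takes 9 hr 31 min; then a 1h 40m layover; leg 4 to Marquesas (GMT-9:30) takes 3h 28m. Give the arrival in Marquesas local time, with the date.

19:43 on Oct 17

Convert departure to UTC: 02:33 − 12:45 = 13:48 UTC on Oct 16.
Add 2 hours 35 minutes leg 1 → 16:23 UTC.
Add 6 hours and 5 minutes layover in Port Anselm → 22:28 UTC.
Add 8 hours and 10 minutes leg 2 → 06:38 UTC (Oct 17).
Add 7 hours and 56 minutes layover in Tashkent → 14:34 UTC.
Add 9 hours 31 minutes leg 3 → 00:05 UTC (Oct 18).
Add 1 hour and 40 minutes layover in Hanoi → 01:45 UTC.
Add 3 hours 28 minutes leg 4 → 05:13 UTC.
Marquesas is UTC−9:30, so local arrival = 05:13 − 9:30 = 19:43 on Oct 17.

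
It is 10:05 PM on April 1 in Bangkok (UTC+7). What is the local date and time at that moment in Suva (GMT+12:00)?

Suva is 5:00 ahead of Bangkok.
Shift by the zone difference: 10:05 PM + 5:00 = 3:05 AM on Apr 2 in Suva.

3:05 AM on Apr 2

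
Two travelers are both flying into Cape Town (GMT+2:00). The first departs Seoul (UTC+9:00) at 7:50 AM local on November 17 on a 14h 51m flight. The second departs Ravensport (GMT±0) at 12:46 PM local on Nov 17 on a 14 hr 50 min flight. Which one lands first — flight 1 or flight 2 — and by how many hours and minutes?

Flight 1 in UTC: 7:50 AM − 9:00 = 10:50 PM on Nov 16.
+14 hours 51 minutes → arrive 1:41 PM UTC on Nov 17.
Flight 2 departs at 12:46 PM UTC (Nov 17).
+14 hours and 50 minutes → arrive 3:36 AM UTC on Nov 18.
Flight 1 lands earlier by 13 hours 55 minutes.

the first, by 13 hours 55 minutes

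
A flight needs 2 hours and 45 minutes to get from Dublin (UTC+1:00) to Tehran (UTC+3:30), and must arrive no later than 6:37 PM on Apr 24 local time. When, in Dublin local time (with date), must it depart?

1:22 PM on April 24

Target arrival in UTC: 6:37 PM − 3:30 = 3:07 PM on Apr 24.
Subtract 2 hours 45 minutes → departure 12:22 PM UTC on Apr 24.
Dublin is UTC+1:00: 12:22 PM + 1:00 = 1:22 PM on Apr 24.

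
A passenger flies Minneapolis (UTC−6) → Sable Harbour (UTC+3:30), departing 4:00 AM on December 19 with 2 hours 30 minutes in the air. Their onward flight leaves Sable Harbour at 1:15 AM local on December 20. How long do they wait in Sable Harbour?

9 hours 15 minutes

Convert departure to UTC: 4:00 AM + 6:00 = 10:00 AM UTC on Dec 19.
Add 2 hours and 30 minutes flight time → 12:30 PM UTC.
Sable Harbour is UTC+3:30, so local arrival = 12:30 PM + 3:30 = 4:00 PM on Dec 19.
Layover = 1:15 AM − 4:00 PM (+1 day) = 9 hours 15 minutes.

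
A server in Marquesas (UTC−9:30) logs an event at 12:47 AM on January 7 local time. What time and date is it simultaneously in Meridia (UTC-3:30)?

Meridia is 6:00 ahead of Marquesas.
Shift by the zone difference: 12:47 AM + 6:00 = 6:47 AM on Jan 7 in Meridia.

6:47 AM on January 7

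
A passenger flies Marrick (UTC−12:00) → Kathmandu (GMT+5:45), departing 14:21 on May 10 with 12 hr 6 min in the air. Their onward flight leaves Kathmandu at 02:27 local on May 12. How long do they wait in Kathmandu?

6 hours 15 minutes

Convert departure to UTC: 14:21 + 12:00 = 02:21 UTC on May 11.
Add 12 hours 6 minutes flight time → 14:27 UTC.
Kathmandu is UTC+5:45, so local arrival = 14:27 + 5:45 = 20:12 on May 11.
Layover = 02:27 − 20:12 (+1 day) = 6 hours 15 minutes.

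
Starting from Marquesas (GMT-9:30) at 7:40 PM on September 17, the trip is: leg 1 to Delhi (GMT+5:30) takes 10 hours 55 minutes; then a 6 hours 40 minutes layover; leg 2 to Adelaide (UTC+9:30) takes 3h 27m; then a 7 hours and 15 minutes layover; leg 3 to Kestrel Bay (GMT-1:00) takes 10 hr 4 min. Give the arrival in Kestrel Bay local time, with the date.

Convert departure to UTC: 7:40 PM + 9:30 = 5:10 AM UTC on Sep 18.
Add 10 hours 55 minutes leg 1 → 4:05 PM UTC.
Add 6 hours and 40 minutes layover in Delhi → 10:45 PM UTC.
Add 3 hours and 27 minutes leg 2 → 2:12 AM UTC (Sep 19).
Add 7 hours 15 minutes layover in Adelaide → 9:27 AM UTC.
Add 10 hours and 4 minutes leg 3 → 7:31 PM UTC.
Kestrel Bay is UTC−1:00, so local arrival = 7:31 PM − 1:00 = 6:31 PM on Sep 19.

6:31 PM on Sep 19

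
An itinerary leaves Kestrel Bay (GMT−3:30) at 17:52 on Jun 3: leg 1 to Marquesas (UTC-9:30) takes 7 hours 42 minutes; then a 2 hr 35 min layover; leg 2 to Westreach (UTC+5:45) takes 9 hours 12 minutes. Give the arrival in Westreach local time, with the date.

22:36 on Jun 4

Convert departure to UTC: 17:52 + 3:30 = 21:22 UTC on Jun 3.
Add 7 hours and 42 minutes leg 1 → 05:04 UTC (Jun 4).
Add 2 hours and 35 minutes layover in Marquesas → 07:39 UTC.
Add 9 hours 12 minutes leg 2 → 16:51 UTC.
Westreach is UTC+5:45, so local arrival = 16:51 + 5:45 = 22:36 on Jun 4.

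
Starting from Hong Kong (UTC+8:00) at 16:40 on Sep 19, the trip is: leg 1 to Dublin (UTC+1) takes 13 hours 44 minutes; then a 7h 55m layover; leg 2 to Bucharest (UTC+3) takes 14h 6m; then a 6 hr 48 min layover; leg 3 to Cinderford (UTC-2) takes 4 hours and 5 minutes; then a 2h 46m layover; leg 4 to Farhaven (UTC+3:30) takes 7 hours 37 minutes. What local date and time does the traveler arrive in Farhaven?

Convert departure to UTC: 16:40 − 8:00 = 08:40 UTC on Sep 19.
Add 13 hours and 44 minutes leg 1 → 22:24 UTC.
Add 7 hours 55 minutes layover in Dublin → 06:19 UTC (Sep 20).
Add 14 hours 6 minutes leg 2 → 20:25 UTC.
Add 6 hours and 48 minutes layover in Bucharest → 03:13 UTC (Sep 21).
Add 4 hours 5 minutes leg 3 → 07:18 UTC.
Add 2 hours 46 minutes layover in Cinderford → 10:04 UTC.
Add 7 hours and 37 minutes leg 4 → 17:41 UTC.
Farhaven is UTC+3:30, so local arrival = 17:41 + 3:30 = 21:11 on Sep 21.

21:11 on September 21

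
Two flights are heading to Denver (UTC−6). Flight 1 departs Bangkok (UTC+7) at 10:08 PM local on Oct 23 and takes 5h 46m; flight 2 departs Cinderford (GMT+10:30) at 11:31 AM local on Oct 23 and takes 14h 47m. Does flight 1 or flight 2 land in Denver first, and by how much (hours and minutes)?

the second, by 5 hours 6 minutes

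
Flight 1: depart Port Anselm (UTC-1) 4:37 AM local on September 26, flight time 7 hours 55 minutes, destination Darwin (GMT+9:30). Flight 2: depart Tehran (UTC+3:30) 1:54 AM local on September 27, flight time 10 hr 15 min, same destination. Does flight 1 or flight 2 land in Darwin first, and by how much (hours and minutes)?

Flight 1 in UTC: 4:37 AM + 1:00 = 5:37 AM on Sep 26.
+7 hours and 55 minutes → arrive 1:32 PM UTC on Sep 26.
Flight 2 in UTC: 1:54 AM − 3:30 = 10:24 PM on Sep 26.
+10 hours 15 minutes → arrive 8:39 AM UTC on Sep 27.
Flight 1 lands earlier by 19 hours 7 minutes.

the first, by 19 hours 7 minutes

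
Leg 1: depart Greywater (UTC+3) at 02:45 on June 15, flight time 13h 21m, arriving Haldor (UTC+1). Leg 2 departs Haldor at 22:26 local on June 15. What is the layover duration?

8 hours 20 minutes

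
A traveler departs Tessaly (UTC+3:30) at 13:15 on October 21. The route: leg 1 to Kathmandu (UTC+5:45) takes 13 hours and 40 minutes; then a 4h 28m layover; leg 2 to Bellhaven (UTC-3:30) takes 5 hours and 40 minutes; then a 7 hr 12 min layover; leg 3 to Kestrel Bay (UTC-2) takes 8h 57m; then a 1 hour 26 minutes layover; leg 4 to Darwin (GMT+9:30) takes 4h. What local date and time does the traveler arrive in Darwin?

16:38 on October 23

Convert departure to UTC: 13:15 − 3:30 = 09:45 UTC on Oct 21.
Add 13 hours and 40 minutes leg 1 → 23:25 UTC.
Add 4 hours and 28 minutes layover in Kathmandu → 03:53 UTC (Oct 22).
Add 5 hours and 40 minutes leg 2 → 09:33 UTC.
Add 7 hours 12 minutes layover in Bellhaven → 16:45 UTC.
Add 8 hours 57 minutes leg 3 → 01:42 UTC (Oct 23).
Add 1 hour and 26 minutes layover in Kestrel Bay → 03:08 UTC.
Add 4 hours leg 4 → 07:08 UTC.
Darwin is UTC+9:30, so local arrival = 07:08 + 9:30 = 16:38 on Oct 23.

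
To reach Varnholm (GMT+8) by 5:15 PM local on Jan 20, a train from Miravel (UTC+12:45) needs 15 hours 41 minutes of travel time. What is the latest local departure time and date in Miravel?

Target arrival in UTC: 5:15 PM − 8:00 = 9:15 AM on Jan 20.
Subtract 15 hours and 41 minutes → departure 5:34 PM UTC on Jan 19.
Miravel is UTC+12:45: 5:34 PM + 12:45 = 6:19 AM on Jan 20.

6:19 AM on January 20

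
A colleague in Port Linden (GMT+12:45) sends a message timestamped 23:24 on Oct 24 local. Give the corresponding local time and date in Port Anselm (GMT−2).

Port Anselm is 14:45 behind Port Linden.
Shift by the zone difference: 23:24 − 14:45 = 08:39 on Oct 24 in Port Anselm.

08:39 on October 24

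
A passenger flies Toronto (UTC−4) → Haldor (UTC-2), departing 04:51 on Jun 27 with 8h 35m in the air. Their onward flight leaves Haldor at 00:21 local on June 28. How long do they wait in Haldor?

8 hours 55 minutes

Convert departure to UTC: 04:51 + 4:00 = 08:51 UTC on Jun 27.
Add 8 hours and 35 minutes flight time → 17:26 UTC.
Haldor is UTC−2:00, so local arrival = 17:26 − 2:00 = 15:26 on Jun 27.
Layover = 00:21 − 15:26 (+1 day) = 8 hours 55 minutes.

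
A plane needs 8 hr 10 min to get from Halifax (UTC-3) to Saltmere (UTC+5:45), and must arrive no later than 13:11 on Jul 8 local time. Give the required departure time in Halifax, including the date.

20:16 on July 7

Target arrival in UTC: 13:11 − 5:45 = 07:26 on Jul 8.
Subtract 8 hours and 10 minutes → departure 23:16 UTC on Jul 7.
Halifax is UTC−3:00: 23:16 − 3:00 = 20:16 on Jul 7.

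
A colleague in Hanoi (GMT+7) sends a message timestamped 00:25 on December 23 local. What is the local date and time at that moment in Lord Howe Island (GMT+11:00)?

04:25 on December 23

In UTC: 00:25 − 7:00 = 17:25 on Dec 22.
Lord Howe Island is UTC+11:00: 17:25 + 11:00 = 04:25 on Dec 23.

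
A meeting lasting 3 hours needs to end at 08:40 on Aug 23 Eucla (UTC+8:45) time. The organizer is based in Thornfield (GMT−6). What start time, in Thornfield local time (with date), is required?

Target end time in UTC: 08:40 − 8:45 = 23:55 on Aug 22.
Subtract 3 hours → start 20:55 UTC on Aug 22.
Thornfield is UTC−6:00: 20:55 − 6:00 = 14:55 on Aug 22.

14:55 on Aug 22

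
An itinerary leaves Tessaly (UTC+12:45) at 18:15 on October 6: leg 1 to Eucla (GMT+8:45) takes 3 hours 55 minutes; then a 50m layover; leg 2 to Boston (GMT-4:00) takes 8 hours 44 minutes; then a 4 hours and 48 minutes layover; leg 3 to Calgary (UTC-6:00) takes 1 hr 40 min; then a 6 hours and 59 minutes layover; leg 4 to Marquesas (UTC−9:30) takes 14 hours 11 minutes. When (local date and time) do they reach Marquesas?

Convert departure to UTC: 18:15 − 12:45 = 05:30 UTC on Oct 6.
Add 3 hours and 55 minutes leg 1 → 09:25 UTC.
Add 50 minutes layover in Eucla → 10:15 UTC.
Add 8 hours 44 minutes leg 2 → 18:59 UTC.
Add 4 hours and 48 minutes layover in Boston → 23:47 UTC.
Add 1 hour 40 minutes leg 3 → 01:27 UTC (Oct 7).
Add 6 hours 59 minutes layover in Calgary → 08:26 UTC.
Add 14 hours and 11 minutes leg 4 → 22:37 UTC.
Marquesas is UTC−9:30, so local arrival = 22:37 − 9:30 = 13:07 on Oct 7.

13:07 on October 7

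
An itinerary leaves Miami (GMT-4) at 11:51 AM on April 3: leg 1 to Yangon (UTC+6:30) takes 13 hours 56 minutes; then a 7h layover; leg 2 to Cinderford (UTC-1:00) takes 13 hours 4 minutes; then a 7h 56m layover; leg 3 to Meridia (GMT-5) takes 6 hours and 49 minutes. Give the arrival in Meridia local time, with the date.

11:36 AM on Apr 5

Convert departure to UTC: 11:51 AM + 4:00 = 3:51 PM UTC on Apr 3.
Add 13 hours 56 minutes leg 1 → 5:47 AM UTC (Apr 4).
Add 7 hours layover in Yangon → 12:47 PM UTC.
Add 13 hours 4 minutes leg 2 → 1:51 AM UTC (Apr 5).
Add 7 hours and 56 minutes layover in Cinderford → 9:47 AM UTC.
Add 6 hours and 49 minutes leg 3 → 4:36 PM UTC.
Meridia is UTC−5:00, so local arrival = 4:36 PM − 5:00 = 11:36 AM on Apr 5.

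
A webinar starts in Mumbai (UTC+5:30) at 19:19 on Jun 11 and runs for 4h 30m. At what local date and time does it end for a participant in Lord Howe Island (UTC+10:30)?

Lord Howe Island is 5:00 ahead of Mumbai.
After 4 hours 30 minutes it is 23:49 in Mumbai.
Shift by the zone difference: 23:49 + 5:00 = 04:49 on Jun 12 in Lord Howe Island.

04:49 on June 12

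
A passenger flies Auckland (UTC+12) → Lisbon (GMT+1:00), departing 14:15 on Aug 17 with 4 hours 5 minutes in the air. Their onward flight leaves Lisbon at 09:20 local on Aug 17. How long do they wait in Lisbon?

2 hours

Convert departure to UTC: 14:15 − 12:00 = 02:15 UTC on Aug 17.
Add 4 hours and 5 minutes flight time → 06:20 UTC.
Lisbon is UTC+1:00, so local arrival = 06:20 + 1:00 = 07:20 on Aug 17.
Layover = 09:20 − 07:20 = 2 hours.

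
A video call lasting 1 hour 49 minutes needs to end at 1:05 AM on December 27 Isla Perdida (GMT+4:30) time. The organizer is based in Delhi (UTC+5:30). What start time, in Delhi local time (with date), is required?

12:16 AM on Dec 27

Target end time in UTC: 1:05 AM − 4:30 = 8:35 PM on Dec 26.
Subtract 1 hour 49 minutes → start 6:46 PM UTC on Dec 26.
Delhi is UTC+5:30: 6:46 PM + 5:30 = 12:16 AM on Dec 27.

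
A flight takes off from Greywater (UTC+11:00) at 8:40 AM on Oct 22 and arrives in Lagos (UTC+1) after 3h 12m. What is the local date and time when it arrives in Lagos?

1:52 AM on October 22

Convert departure to UTC: 8:40 AM − 11:00 = 9:40 PM UTC on Oct 21.
Add 3 hours 12 minutes travel time → 12:52 AM UTC (Oct 22).
Lagos is UTC+1:00, so local arrival = 12:52 AM + 1:00 = 1:52 AM on Oct 22.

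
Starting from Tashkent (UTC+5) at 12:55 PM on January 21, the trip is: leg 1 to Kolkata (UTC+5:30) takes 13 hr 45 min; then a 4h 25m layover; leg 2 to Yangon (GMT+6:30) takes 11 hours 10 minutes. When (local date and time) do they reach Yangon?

7:45 PM on Jan 22

Convert departure to UTC: 12:55 PM − 5:00 = 7:55 AM UTC on Jan 21.
Add 13 hours and 45 minutes leg 1 → 9:40 PM UTC.
Add 4 hours 25 minutes layover in Kolkata → 2:05 AM UTC (Jan 22).
Add 11 hours 10 minutes leg 2 → 1:15 PM UTC.
Yangon is UTC+6:30, so local arrival = 1:15 PM + 6:30 = 7:45 PM on Jan 22.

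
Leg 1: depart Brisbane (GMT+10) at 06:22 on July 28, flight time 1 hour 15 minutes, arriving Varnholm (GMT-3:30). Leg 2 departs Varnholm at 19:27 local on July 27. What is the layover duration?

1 hour 20 minutes

Convert departure to UTC: 06:22 − 10:00 = 20:22 UTC on Jul 27.
Add 1 hour and 15 minutes flight time → 21:37 UTC.
Varnholm is UTC−3:30, so local arrival = 21:37 − 3:30 = 18:07 on Jul 27.
Layover = 19:27 − 18:07 = 1 hour 20 minutes.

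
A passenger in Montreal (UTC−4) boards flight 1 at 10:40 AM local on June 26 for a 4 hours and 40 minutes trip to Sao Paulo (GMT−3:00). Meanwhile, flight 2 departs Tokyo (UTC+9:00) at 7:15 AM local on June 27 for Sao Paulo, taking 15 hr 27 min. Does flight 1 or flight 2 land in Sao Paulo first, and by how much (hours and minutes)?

the first, by 18 hours 22 minutes

Flight 1 in UTC: 10:40 AM + 4:00 = 2:40 PM on Jun 26.
+4 hours and 40 minutes → arrive 7:20 PM UTC on Jun 26.
Flight 2 in UTC: 7:15 AM − 9:00 = 10:15 PM on Jun 26.
+15 hours 27 minutes → arrive 1:42 PM UTC on Jun 27.
Flight 1 lands earlier by 18 hours 22 minutes.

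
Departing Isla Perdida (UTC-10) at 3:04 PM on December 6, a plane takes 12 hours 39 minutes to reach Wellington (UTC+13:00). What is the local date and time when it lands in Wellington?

2:43 AM on December 8

Convert departure to UTC: 3:04 PM + 10:00 = 1:04 AM UTC on Dec 7.
Add 12 hours 39 minutes travel time → 1:43 PM UTC.
Wellington is UTC+13:00, so local arrival = 1:43 PM + 13:00 = 2:43 AM on Dec 8.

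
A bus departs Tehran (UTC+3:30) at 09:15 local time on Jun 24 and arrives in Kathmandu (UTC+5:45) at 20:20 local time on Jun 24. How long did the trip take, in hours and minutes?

Kathmandu is 2:15 ahead of Tehran.
Clock-face elapsed time (ignoring zones) is 11 hours 5 minutes.
Actual elapsed = 11 hours 5 minutes − 2:15 = 8 hours 50 minutes.

8 hours 50 minutes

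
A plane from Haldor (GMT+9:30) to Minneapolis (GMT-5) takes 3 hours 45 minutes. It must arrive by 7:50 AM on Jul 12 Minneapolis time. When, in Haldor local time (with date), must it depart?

Target arrival in UTC: 7:50 AM + 5:00 = 12:50 PM on Jul 12.
Subtract 3 hours 45 minutes → departure 9:05 AM UTC on Jul 12.
Haldor is UTC+9:30: 9:05 AM + 9:30 = 6:35 PM on Jul 12.

6:35 PM on July 12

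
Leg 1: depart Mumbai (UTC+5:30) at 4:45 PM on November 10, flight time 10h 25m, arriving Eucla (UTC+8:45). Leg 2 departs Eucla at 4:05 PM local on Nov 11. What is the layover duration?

9 hours 40 minutes

Convert departure to UTC: 4:45 PM − 5:30 = 11:15 AM UTC on Nov 10.
Add 10 hours and 25 minutes flight time → 9:40 PM UTC.
Eucla is UTC+8:45, so local arrival = 9:40 PM + 8:45 = 6:25 AM on Nov 11.
Layover = 4:05 PM − 6:25 AM = 9 hours 40 minutes.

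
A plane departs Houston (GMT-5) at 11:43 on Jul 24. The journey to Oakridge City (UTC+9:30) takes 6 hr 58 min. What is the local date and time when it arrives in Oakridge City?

Convert departure to UTC: 11:43 + 5:00 = 16:43 UTC on Jul 24.
Add 6 hours and 58 minutes travel time → 23:41 UTC.
Oakridge City is UTC+9:30, so local arrival = 23:41 + 9:30 = 09:11 on Jul 25.

09:11 on Jul 25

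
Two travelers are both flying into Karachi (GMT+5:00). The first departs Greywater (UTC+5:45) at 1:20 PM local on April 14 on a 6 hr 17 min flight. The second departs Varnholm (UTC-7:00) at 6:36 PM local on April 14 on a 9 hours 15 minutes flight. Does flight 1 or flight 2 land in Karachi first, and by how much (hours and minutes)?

the first, by 20 hours 59 minutes

Flight 1 in UTC: 1:20 PM − 5:45 = 7:35 AM on Apr 14.
+6 hours and 17 minutes → arrive 1:52 PM UTC on Apr 14.
Flight 2 in UTC: 6:36 PM + 7:00 = 1:36 AM on Apr 15.
+9 hours and 15 minutes → arrive 10:51 AM UTC on Apr 15.
Flight 1 lands earlier by 20 hours 59 minutes.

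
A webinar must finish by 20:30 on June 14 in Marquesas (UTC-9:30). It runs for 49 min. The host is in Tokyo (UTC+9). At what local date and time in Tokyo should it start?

14:11 on June 15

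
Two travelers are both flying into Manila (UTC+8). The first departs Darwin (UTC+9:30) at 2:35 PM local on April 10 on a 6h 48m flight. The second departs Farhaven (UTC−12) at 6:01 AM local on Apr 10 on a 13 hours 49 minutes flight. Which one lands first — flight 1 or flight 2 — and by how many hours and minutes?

the first, by 19 hours 57 minutes

Flight 1 in UTC: 2:35 PM − 9:30 = 5:05 AM on Apr 10.
+6 hours and 48 minutes → arrive 11:53 AM UTC on Apr 10.
Flight 2 in UTC: 6:01 AM + 12:00 = 6:01 PM on Apr 10.
+13 hours 49 minutes → arrive 7:50 AM UTC on Apr 11.
Flight 1 lands earlier by 19 hours 57 minutes.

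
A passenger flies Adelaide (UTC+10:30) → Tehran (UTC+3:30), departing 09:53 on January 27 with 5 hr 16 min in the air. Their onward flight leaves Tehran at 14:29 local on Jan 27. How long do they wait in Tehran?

Convert departure to UTC: 09:53 − 10:30 = 23:23 UTC on Jan 26.
Add 5 hours and 16 minutes flight time → 04:39 UTC (Jan 27).
Tehran is UTC+3:30, so local arrival = 04:39 + 3:30 = 08:09 on Jan 27.
Layover = 14:29 − 08:09 = 6 hours 20 minutes.

6 hours 20 minutes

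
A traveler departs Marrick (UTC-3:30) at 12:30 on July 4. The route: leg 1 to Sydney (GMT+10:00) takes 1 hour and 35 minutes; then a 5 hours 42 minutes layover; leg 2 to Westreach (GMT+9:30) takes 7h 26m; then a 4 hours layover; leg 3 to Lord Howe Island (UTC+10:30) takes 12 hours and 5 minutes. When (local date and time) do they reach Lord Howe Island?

09:18 on July 6

Convert departure to UTC: 12:30 + 3:30 = 16:00 UTC on Jul 4.
Add 1 hour and 35 minutes leg 1 → 17:35 UTC.
Add 5 hours and 42 minutes layover in Sydney → 23:17 UTC.
Add 7 hours 26 minutes leg 2 → 06:43 UTC (Jul 5).
Add 4 hours layover in Westreach → 10:43 UTC.
Add 12 hours and 5 minutes leg 3 → 22:48 UTC.
Lord Howe Island is UTC+10:30, so local arrival = 22:48 + 10:30 = 09:18 on Jul 6.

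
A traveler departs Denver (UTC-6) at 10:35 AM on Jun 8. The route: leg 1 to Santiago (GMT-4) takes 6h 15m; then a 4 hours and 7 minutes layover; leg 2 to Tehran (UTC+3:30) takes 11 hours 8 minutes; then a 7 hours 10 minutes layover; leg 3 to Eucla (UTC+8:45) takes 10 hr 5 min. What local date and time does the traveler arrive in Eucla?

Convert departure to UTC: 10:35 AM + 6:00 = 4:35 PM UTC on Jun 8.
Add 6 hours 15 minutes leg 1 → 10:50 PM UTC.
Add 4 hours and 7 minutes layover in Santiago → 2:57 AM UTC (Jun 9).
Add 11 hours 8 minutes leg 2 → 2:05 PM UTC.
Add 7 hours 10 minutes layover in Tehran → 9:15 PM UTC.
Add 10 hours and 5 minutes leg 3 → 7:20 AM UTC (Jun 10).
Eucla is UTC+8:45, so local arrival = 7:20 AM + 8:45 = 4:05 PM on Jun 10.

4:05 PM on June 10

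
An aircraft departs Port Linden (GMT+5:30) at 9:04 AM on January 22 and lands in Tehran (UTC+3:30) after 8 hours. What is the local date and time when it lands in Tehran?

Convert departure to UTC: 9:04 AM − 5:30 = 3:34 AM UTC on Jan 22.
Add 8 hours travel time → 11:34 AM UTC.
Tehran is UTC+3:30, so local arrival = 11:34 AM + 3:30 = 3:04 PM on Jan 22.

3:04 PM on January 22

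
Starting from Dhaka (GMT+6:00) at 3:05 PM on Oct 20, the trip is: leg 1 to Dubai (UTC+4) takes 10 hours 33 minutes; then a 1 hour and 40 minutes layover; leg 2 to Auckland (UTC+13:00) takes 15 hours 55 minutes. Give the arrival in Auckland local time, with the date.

2:13 AM on October 22

Convert departure to UTC: 3:05 PM − 6:00 = 9:05 AM UTC on Oct 20.
Add 10 hours and 33 minutes leg 1 → 7:38 PM UTC.
Add 1 hour and 40 minutes layover in Dubai → 9:18 PM UTC.
Add 15 hours 55 minutes leg 2 → 1:13 PM UTC (Oct 21).
Auckland is UTC+13:00, so local arrival = 1:13 PM + 13:00 = 2:13 AM on Oct 22.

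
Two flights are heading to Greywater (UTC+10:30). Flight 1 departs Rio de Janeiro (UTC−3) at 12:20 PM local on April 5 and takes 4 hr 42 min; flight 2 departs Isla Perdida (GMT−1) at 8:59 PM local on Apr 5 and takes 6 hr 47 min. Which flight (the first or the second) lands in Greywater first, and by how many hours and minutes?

Flight 1 in UTC: 12:20 PM + 3:00 = 3:20 PM on Apr 5.
+4 hours 42 minutes → arrive 8:02 PM UTC on Apr 5.
Flight 2 in UTC: 8:59 PM + 1:00 = 9:59 PM on Apr 5.
+6 hours 47 minutes → arrive 4:46 AM UTC on Apr 6.
Flight 1 lands earlier by 8 hours 44 minutes.

the first, by 8 hours 44 minutes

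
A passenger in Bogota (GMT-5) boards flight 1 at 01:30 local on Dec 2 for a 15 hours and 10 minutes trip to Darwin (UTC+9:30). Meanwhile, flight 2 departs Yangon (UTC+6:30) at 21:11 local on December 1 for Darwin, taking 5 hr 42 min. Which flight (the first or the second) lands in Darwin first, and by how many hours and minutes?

Flight 1 in UTC: 01:30 + 5:00 = 06:30 on Dec 2.
+15 hours 10 minutes → arrive 21:40 UTC on Dec 2.
Flight 2 in UTC: 21:11 − 6:30 = 14:41 on Dec 1.
+5 hours and 42 minutes → arrive 20:23 UTC on Dec 1.
Flight 2 lands earlier by 25 hours 17 minutes.

the second, by 25 hours 17 minutes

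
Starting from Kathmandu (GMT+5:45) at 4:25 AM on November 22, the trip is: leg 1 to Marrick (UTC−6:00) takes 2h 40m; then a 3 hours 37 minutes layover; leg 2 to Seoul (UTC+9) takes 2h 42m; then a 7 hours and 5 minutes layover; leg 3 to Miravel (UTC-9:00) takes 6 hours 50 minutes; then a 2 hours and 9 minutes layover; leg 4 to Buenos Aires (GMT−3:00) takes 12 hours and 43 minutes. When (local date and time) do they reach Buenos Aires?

Convert departure to UTC: 4:25 AM − 5:45 = 10:40 PM UTC on Nov 21.
Add 2 hours and 40 minutes leg 1 → 1:20 AM UTC (Nov 22).
Add 3 hours and 37 minutes layover in Marrick → 4:57 AM UTC.
Add 2 hours and 42 minutes leg 2 → 7:39 AM UTC.
Add 7 hours and 5 minutes layover in Seoul → 2:44 PM UTC.
Add 6 hours and 50 minutes leg 3 → 9:34 PM UTC.
Add 2 hours and 9 minutes layover in Miravel → 11:43 PM UTC.
Add 12 hours 43 minutes leg 4 → 12:26 PM UTC (Nov 23).
Buenos Aires is UTC−3:00, so local arrival = 12:26 PM − 3:00 = 9:26 AM on Nov 23.

9:26 AM on Nov 23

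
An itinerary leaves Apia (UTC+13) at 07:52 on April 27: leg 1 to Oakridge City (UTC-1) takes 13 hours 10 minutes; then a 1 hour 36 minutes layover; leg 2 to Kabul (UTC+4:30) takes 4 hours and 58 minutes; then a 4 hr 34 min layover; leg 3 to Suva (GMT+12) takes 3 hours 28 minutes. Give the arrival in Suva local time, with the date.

10:38 on April 28

Convert departure to UTC: 07:52 − 13:00 = 18:52 UTC on Apr 26.
Add 13 hours and 10 minutes leg 1 → 08:02 UTC (Apr 27).
Add 1 hour and 36 minutes layover in Oakridge City → 09:38 UTC.
Add 4 hours 58 minutes leg 2 → 14:36 UTC.
Add 4 hours and 34 minutes layover in Kabul → 19:10 UTC.
Add 3 hours and 28 minutes leg 3 → 22:38 UTC.
Suva is UTC+12:00, so local arrival = 22:38 + 12:00 = 10:38 on Apr 28.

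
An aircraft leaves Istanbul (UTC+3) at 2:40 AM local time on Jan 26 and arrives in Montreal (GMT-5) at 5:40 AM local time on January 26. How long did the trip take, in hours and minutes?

11 hours

Departure in UTC: 2:40 AM − 3:00 = 11:40 PM on Jan 25.
Arrival in UTC: 5:40 AM + 5:00 = 10:40 AM on Jan 26.
Elapsed = 10:40 AM − 11:40 PM (+1 day) = 11 hours.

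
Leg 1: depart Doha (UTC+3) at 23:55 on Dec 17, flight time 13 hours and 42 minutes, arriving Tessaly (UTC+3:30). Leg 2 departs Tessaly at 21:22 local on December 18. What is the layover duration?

7 hours 15 minutes

Convert departure to UTC: 23:55 − 3:00 = 20:55 UTC on Dec 17.
Add 13 hours and 42 minutes flight time → 10:37 UTC (Dec 18).
Tessaly is UTC+3:30, so local arrival = 10:37 + 3:30 = 14:07 on Dec 18.
Layover = 21:22 − 14:07 = 7 hours 15 minutes.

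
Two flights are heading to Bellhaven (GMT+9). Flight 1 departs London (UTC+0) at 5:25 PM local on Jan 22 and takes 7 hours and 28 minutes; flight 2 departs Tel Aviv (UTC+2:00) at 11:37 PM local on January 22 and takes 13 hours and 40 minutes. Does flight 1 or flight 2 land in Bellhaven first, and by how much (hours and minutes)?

Flight 1 departs at 5:25 PM UTC (Jan 22).
+7 hours 28 minutes → arrive 12:53 AM UTC on Jan 23.
Flight 2 in UTC: 11:37 PM − 2:00 = 9:37 PM on Jan 22.
+13 hours 40 minutes → arrive 11:17 AM UTC on Jan 23.
Flight 1 lands earlier by 10 hours 24 minutes.

the first, by 10 hours 24 minutes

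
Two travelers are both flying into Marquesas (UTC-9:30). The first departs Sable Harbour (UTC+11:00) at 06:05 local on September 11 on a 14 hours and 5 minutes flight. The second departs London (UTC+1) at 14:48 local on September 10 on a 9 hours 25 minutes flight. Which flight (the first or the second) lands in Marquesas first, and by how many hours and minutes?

the second, by 9 hours 57 minutes

Flight 1 in UTC: 06:05 − 11:00 = 19:05 on Sep 10.
+14 hours 5 minutes → arrive 09:10 UTC on Sep 11.
Flight 2 in UTC: 14:48 − 1:00 = 13:48 on Sep 10.
+9 hours and 25 minutes → arrive 23:13 UTC on Sep 10.
Flight 2 lands earlier by 9 hours 57 minutes.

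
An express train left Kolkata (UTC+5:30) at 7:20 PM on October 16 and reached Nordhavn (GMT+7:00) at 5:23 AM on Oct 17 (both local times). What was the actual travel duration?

8 hours 33 minutes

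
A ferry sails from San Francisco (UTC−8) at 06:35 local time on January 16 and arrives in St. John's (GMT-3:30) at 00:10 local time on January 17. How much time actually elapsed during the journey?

Departure in UTC: 06:35 + 8:00 = 14:35 on Jan 16.
Arrival in UTC: 00:10 + 3:30 = 03:40 on Jan 17.
Elapsed = 03:40 − 14:35 (+1 day) = 13 hours 5 minutes.

13 hours 5 minutes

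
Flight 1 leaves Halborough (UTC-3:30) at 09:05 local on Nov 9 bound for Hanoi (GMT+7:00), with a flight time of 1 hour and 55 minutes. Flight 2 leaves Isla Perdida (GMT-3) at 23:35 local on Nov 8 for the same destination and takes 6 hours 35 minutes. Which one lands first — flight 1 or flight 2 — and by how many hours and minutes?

Flight 1 in UTC: 09:05 + 3:30 = 12:35 on Nov 9.
+1 hour 55 minutes → arrive 14:30 UTC on Nov 9.
Flight 2 in UTC: 23:35 + 3:00 = 02:35 on Nov 9.
+6 hours 35 minutes → arrive 09:10 UTC on Nov 9.
Flight 2 lands earlier by 5 hours 20 minutes.

the second, by 5 hours 20 minutes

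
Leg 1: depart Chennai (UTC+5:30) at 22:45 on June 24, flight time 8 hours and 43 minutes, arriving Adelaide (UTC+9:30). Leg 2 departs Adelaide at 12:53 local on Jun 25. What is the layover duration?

1 hour 25 minutes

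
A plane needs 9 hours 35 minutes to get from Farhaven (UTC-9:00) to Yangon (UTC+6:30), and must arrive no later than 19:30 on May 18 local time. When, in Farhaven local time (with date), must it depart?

Target arrival in UTC: 19:30 − 6:30 = 13:00 on May 18.
Subtract 9 hours and 35 minutes → departure 03:25 UTC on May 18.
Farhaven is UTC−9:00: 03:25 − 9:00 = 18:25 on May 17.

18:25 on May 17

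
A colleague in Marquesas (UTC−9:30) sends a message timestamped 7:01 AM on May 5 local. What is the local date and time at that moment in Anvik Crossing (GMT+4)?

8:31 PM on May 5

Anvik Crossing is 13:30 ahead of Marquesas.
Shift by the zone difference: 7:01 AM + 13:30 = 8:31 PM on May 5 in Anvik Crossing.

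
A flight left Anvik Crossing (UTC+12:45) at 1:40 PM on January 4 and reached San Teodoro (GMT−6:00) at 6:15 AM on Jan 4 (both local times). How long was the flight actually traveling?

11 hours 20 minutes

Departure in UTC: 1:40 PM − 12:45 = 12:55 AM on Jan 4.
Arrival in UTC: 6:15 AM + 6:00 = 12:15 PM on Jan 4.
Elapsed = 12:15 PM − 12:55 AM = 11 hours 20 minutes.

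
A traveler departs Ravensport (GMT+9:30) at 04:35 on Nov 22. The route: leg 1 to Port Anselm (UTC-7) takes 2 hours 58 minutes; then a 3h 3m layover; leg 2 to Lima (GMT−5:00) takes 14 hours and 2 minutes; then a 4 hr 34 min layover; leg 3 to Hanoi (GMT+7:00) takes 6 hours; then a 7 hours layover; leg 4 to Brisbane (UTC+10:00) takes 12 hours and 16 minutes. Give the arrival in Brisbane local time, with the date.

Convert departure to UTC: 04:35 − 9:30 = 19:05 UTC on Nov 21.
Add 2 hours and 58 minutes leg 1 → 22:03 UTC.
Add 3 hours and 3 minutes layover in Port Anselm → 01:06 UTC (Nov 22).
Add 14 hours and 2 minutes leg 2 → 15:08 UTC.
Add 4 hours 34 minutes layover in Lima → 19:42 UTC.
Add 6 hours leg 3 → 01:42 UTC (Nov 23).
Add 7 hours layover in Hanoi → 08:42 UTC.
Add 12 hours 16 minutes leg 4 → 20:58 UTC.
Brisbane is UTC+10:00, so local arrival = 20:58 + 10:00 = 06:58 on Nov 24.

06:58 on Nov 24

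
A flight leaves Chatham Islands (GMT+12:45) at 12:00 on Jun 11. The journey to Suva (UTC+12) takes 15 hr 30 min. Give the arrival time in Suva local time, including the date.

Suva is 0:45 behind Chatham Islands.
After 15 hours and 30 minutes it is 03:30 (Jun 12) in Chatham Islands.
Shift by the zone difference: 03:30 − 0:45 = 02:45 on Jun 12 in Suva.

02:45 on June 12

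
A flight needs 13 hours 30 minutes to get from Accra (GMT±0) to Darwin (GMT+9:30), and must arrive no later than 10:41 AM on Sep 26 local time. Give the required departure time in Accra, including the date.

Target arrival in UTC: 10:41 AM − 9:30 = 1:11 AM on Sep 26.
Subtract 13 hours 30 minutes → departure 11:41 AM UTC on Sep 25.
Accra is UTC+0, so departure is 11:41 AM on Sep 25.

11:41 AM on September 25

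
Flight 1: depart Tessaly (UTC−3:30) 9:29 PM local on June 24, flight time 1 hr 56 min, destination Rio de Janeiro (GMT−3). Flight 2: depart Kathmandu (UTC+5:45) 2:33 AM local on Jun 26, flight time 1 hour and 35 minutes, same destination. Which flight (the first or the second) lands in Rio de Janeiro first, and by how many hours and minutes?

Flight 1 in UTC: 9:29 PM + 3:30 = 12:59 AM on Jun 25.
+1 hour and 56 minutes → arrive 2:55 AM UTC on Jun 25.
Flight 2 in UTC: 2:33 AM − 5:45 = 8:48 PM on Jun 25.
+1 hour 35 minutes → arrive 10:23 PM UTC on Jun 25.
Flight 1 lands earlier by 19 hours 28 minutes.

the first, by 19 hours 28 minutes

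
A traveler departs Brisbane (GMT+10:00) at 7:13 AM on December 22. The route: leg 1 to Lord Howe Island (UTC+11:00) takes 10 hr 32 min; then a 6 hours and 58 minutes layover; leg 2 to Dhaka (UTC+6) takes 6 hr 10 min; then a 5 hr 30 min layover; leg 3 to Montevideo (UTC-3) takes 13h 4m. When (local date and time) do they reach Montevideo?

Convert departure to UTC: 7:13 AM − 10:00 = 9:13 PM UTC on Dec 21.
Add 10 hours and 32 minutes leg 1 → 7:45 AM UTC (Dec 22).
Add 6 hours 58 minutes layover in Lord Howe Island → 2:43 PM UTC.
Add 6 hours 10 minutes leg 2 → 8:53 PM UTC.
Add 5 hours 30 minutes layover in Dhaka → 2:23 AM UTC (Dec 23).
Add 13 hours 4 minutes leg 3 → 3:27 PM UTC.
Montevideo is UTC−3:00, so local arrival = 3:27 PM − 3:00 = 12:27 PM on Dec 23.

12:27 PM on December 23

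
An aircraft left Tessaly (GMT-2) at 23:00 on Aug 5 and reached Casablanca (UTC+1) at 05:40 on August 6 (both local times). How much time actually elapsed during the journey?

Departure in UTC: 23:00 + 2:00 = 01:00 on Aug 6.
Arrival in UTC: 05:40 − 1:00 = 04:40 on Aug 6.
Elapsed = 04:40 − 01:00 = 3 hours 40 minutes.

3 hours 40 minutes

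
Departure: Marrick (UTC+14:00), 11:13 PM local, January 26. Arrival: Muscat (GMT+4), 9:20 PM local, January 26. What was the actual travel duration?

8 hours 7 minutes

Departure in UTC: 11:13 PM − 14:00 = 9:13 AM on Jan 26.
Arrival in UTC: 9:20 PM − 4:00 = 5:20 PM on Jan 26.
Elapsed = 5:20 PM − 9:13 AM = 8 hours 7 minutes.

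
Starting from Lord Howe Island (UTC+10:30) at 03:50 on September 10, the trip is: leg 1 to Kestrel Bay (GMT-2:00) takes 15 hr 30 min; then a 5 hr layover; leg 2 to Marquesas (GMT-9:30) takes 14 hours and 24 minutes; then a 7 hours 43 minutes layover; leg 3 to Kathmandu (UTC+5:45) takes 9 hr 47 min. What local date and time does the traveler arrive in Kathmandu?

03:29 on Sep 12

Convert departure to UTC: 03:50 − 10:30 = 17:20 UTC on Sep 9.
Add 15 hours and 30 minutes leg 1 → 08:50 UTC (Sep 10).
Add 5 hours layover in Kestrel Bay → 13:50 UTC.
Add 14 hours 24 minutes leg 2 → 04:14 UTC (Sep 11).
Add 7 hours 43 minutes layover in Marquesas → 11:57 UTC.
Add 9 hours and 47 minutes leg 3 → 21:44 UTC.
Kathmandu is UTC+5:45, so local arrival = 21:44 + 5:45 = 03:29 on Sep 12.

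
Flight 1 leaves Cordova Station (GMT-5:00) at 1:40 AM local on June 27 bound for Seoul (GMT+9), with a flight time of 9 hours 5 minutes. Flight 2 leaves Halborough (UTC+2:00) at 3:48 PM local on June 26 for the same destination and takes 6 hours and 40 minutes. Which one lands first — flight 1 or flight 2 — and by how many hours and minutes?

Flight 1 in UTC: 1:40 AM + 5:00 = 6:40 AM on Jun 27.
+9 hours and 5 minutes → arrive 3:45 PM UTC on Jun 27.
Flight 2 in UTC: 3:48 PM − 2:00 = 1:48 PM on Jun 26.
+6 hours and 40 minutes → arrive 8:28 PM UTC on Jun 26.
Flight 2 lands earlier by 19 hours 17 minutes.

the second, by 19 hours 17 minutes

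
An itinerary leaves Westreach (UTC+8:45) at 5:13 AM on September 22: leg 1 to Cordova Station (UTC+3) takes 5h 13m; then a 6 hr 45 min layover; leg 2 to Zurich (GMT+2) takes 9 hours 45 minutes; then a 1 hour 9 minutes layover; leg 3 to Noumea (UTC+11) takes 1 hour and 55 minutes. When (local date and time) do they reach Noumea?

Convert departure to UTC: 5:13 AM − 8:45 = 8:28 PM UTC on Sep 21.
Add 5 hours 13 minutes leg 1 → 1:41 AM UTC (Sep 22).
Add 6 hours and 45 minutes layover in Cordova Station → 8:26 AM UTC.
Add 9 hours and 45 minutes leg 2 → 6:11 PM UTC.
Add 1 hour 9 minutes layover in Zurich → 7:20 PM UTC.
Add 1 hour 55 minutes leg 3 → 9:15 PM UTC.
Noumea is UTC+11:00, so local arrival = 9:15 PM + 11:00 = 8:15 AM on Sep 23.

8:15 AM on September 23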